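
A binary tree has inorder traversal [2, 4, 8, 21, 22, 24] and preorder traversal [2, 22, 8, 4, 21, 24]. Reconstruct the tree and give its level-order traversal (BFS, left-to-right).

Inorder:  [2, 4, 8, 21, 22, 24]
Preorder: [2, 22, 8, 4, 21, 24]
Algorithm: preorder visits root first, so consume preorder in order;
for each root, split the current inorder slice at that value into
left-subtree inorder and right-subtree inorder, then recurse.
Recursive splits:
  root=2; inorder splits into left=[], right=[4, 8, 21, 22, 24]
  root=22; inorder splits into left=[4, 8, 21], right=[24]
  root=8; inorder splits into left=[4], right=[21]
  root=4; inorder splits into left=[], right=[]
  root=21; inorder splits into left=[], right=[]
  root=24; inorder splits into left=[], right=[]
Reconstructed level-order: [2, 22, 8, 24, 4, 21]


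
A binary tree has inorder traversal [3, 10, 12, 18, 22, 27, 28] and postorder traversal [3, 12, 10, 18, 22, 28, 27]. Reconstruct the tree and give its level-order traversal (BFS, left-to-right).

Inorder:   [3, 10, 12, 18, 22, 27, 28]
Postorder: [3, 12, 10, 18, 22, 28, 27]
Algorithm: postorder visits root last, so walk postorder right-to-left;
each value is the root of the current inorder slice — split it at that
value, recurse on the right subtree first, then the left.
Recursive splits:
  root=27; inorder splits into left=[3, 10, 12, 18, 22], right=[28]
  root=28; inorder splits into left=[], right=[]
  root=22; inorder splits into left=[3, 10, 12, 18], right=[]
  root=18; inorder splits into left=[3, 10, 12], right=[]
  root=10; inorder splits into left=[3], right=[12]
  root=12; inorder splits into left=[], right=[]
  root=3; inorder splits into left=[], right=[]
Reconstructed level-order: [27, 22, 28, 18, 10, 3, 12]


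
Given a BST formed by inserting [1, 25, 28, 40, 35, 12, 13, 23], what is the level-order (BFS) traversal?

Tree insertion order: [1, 25, 28, 40, 35, 12, 13, 23]
Tree (level-order array): [1, None, 25, 12, 28, None, 13, None, 40, None, 23, 35]
BFS from the root, enqueuing left then right child of each popped node:
  queue [1] -> pop 1, enqueue [25], visited so far: [1]
  queue [25] -> pop 25, enqueue [12, 28], visited so far: [1, 25]
  queue [12, 28] -> pop 12, enqueue [13], visited so far: [1, 25, 12]
  queue [28, 13] -> pop 28, enqueue [40], visited so far: [1, 25, 12, 28]
  queue [13, 40] -> pop 13, enqueue [23], visited so far: [1, 25, 12, 28, 13]
  queue [40, 23] -> pop 40, enqueue [35], visited so far: [1, 25, 12, 28, 13, 40]
  queue [23, 35] -> pop 23, enqueue [none], visited so far: [1, 25, 12, 28, 13, 40, 23]
  queue [35] -> pop 35, enqueue [none], visited so far: [1, 25, 12, 28, 13, 40, 23, 35]
Result: [1, 25, 12, 28, 13, 40, 23, 35]


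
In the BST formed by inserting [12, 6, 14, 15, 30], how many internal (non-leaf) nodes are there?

Tree built from: [12, 6, 14, 15, 30]
Tree (level-order array): [12, 6, 14, None, None, None, 15, None, 30]
Rule: An internal node has at least one child.
Per-node child counts:
  node 12: 2 child(ren)
  node 6: 0 child(ren)
  node 14: 1 child(ren)
  node 15: 1 child(ren)
  node 30: 0 child(ren)
Matching nodes: [12, 14, 15]
Count of internal (non-leaf) nodes: 3


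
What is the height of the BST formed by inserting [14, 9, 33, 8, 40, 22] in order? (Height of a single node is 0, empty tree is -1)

Insertion order: [14, 9, 33, 8, 40, 22]
Tree (level-order array): [14, 9, 33, 8, None, 22, 40]
Compute height bottom-up (empty subtree = -1):
  height(8) = 1 + max(-1, -1) = 0
  height(9) = 1 + max(0, -1) = 1
  height(22) = 1 + max(-1, -1) = 0
  height(40) = 1 + max(-1, -1) = 0
  height(33) = 1 + max(0, 0) = 1
  height(14) = 1 + max(1, 1) = 2
Height = 2


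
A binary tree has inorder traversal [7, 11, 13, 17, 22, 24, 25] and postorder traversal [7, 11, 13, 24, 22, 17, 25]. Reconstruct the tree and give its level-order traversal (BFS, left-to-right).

Inorder:   [7, 11, 13, 17, 22, 24, 25]
Postorder: [7, 11, 13, 24, 22, 17, 25]
Algorithm: postorder visits root last, so walk postorder right-to-left;
each value is the root of the current inorder slice — split it at that
value, recurse on the right subtree first, then the left.
Recursive splits:
  root=25; inorder splits into left=[7, 11, 13, 17, 22, 24], right=[]
  root=17; inorder splits into left=[7, 11, 13], right=[22, 24]
  root=22; inorder splits into left=[], right=[24]
  root=24; inorder splits into left=[], right=[]
  root=13; inorder splits into left=[7, 11], right=[]
  root=11; inorder splits into left=[7], right=[]
  root=7; inorder splits into left=[], right=[]
Reconstructed level-order: [25, 17, 13, 22, 11, 24, 7]


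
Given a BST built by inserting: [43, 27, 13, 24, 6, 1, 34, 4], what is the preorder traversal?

Tree insertion order: [43, 27, 13, 24, 6, 1, 34, 4]
Tree (level-order array): [43, 27, None, 13, 34, 6, 24, None, None, 1, None, None, None, None, 4]
Preorder traversal: [43, 27, 13, 6, 1, 4, 24, 34]


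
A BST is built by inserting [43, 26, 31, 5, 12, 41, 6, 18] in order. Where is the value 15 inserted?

Starting tree (level order): [43, 26, None, 5, 31, None, 12, None, 41, 6, 18]
Insertion path: 43 -> 26 -> 5 -> 12 -> 18
Result: insert 15 as left child of 18
Final tree (level order): [43, 26, None, 5, 31, None, 12, None, 41, 6, 18, None, None, None, None, 15]


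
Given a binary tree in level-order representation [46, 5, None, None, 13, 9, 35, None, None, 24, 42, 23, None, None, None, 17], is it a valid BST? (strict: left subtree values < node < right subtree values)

Level-order array: [46, 5, None, None, 13, 9, 35, None, None, 24, 42, 23, None, None, None, 17]
Validate using subtree bounds (lo, hi): at each node, require lo < value < hi,
then recurse left with hi=value and right with lo=value.
Preorder trace (stopping at first violation):
  at node 46 with bounds (-inf, +inf): OK
  at node 5 with bounds (-inf, 46): OK
  at node 13 with bounds (5, 46): OK
  at node 9 with bounds (5, 13): OK
  at node 35 with bounds (13, 46): OK
  at node 24 with bounds (13, 35): OK
  at node 23 with bounds (13, 24): OK
  at node 17 with bounds (13, 23): OK
  at node 42 with bounds (35, 46): OK
No violation found at any node.
Result: Valid BST


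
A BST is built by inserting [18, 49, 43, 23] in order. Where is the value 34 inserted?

Starting tree (level order): [18, None, 49, 43, None, 23]
Insertion path: 18 -> 49 -> 43 -> 23
Result: insert 34 as right child of 23
Final tree (level order): [18, None, 49, 43, None, 23, None, None, 34]


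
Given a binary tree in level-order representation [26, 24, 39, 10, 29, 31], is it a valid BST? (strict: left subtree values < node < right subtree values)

Level-order array: [26, 24, 39, 10, 29, 31]
Validate using subtree bounds (lo, hi): at each node, require lo < value < hi,
then recurse left with hi=value and right with lo=value.
Preorder trace (stopping at first violation):
  at node 26 with bounds (-inf, +inf): OK
  at node 24 with bounds (-inf, 26): OK
  at node 10 with bounds (-inf, 24): OK
  at node 29 with bounds (24, 26): VIOLATION
Node 29 violates its bound: not (24 < 29 < 26).
Result: Not a valid BST


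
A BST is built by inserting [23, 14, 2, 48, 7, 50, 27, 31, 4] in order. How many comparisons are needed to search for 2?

Search path for 2: 23 -> 14 -> 2
Found: True
Comparisons: 3


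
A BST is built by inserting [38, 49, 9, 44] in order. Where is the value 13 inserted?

Starting tree (level order): [38, 9, 49, None, None, 44]
Insertion path: 38 -> 9
Result: insert 13 as right child of 9
Final tree (level order): [38, 9, 49, None, 13, 44]


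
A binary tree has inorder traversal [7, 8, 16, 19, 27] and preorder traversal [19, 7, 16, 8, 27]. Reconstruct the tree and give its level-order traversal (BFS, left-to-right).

Inorder:  [7, 8, 16, 19, 27]
Preorder: [19, 7, 16, 8, 27]
Algorithm: preorder visits root first, so consume preorder in order;
for each root, split the current inorder slice at that value into
left-subtree inorder and right-subtree inorder, then recurse.
Recursive splits:
  root=19; inorder splits into left=[7, 8, 16], right=[27]
  root=7; inorder splits into left=[], right=[8, 16]
  root=16; inorder splits into left=[8], right=[]
  root=8; inorder splits into left=[], right=[]
  root=27; inorder splits into left=[], right=[]
Reconstructed level-order: [19, 7, 27, 16, 8]


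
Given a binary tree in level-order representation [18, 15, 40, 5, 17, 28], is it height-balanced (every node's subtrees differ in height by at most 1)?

Tree (level-order array): [18, 15, 40, 5, 17, 28]
Definition: a tree is height-balanced if, at every node, |h(left) - h(right)| <= 1 (empty subtree has height -1).
Bottom-up per-node check:
  node 5: h_left=-1, h_right=-1, diff=0 [OK], height=0
  node 17: h_left=-1, h_right=-1, diff=0 [OK], height=0
  node 15: h_left=0, h_right=0, diff=0 [OK], height=1
  node 28: h_left=-1, h_right=-1, diff=0 [OK], height=0
  node 40: h_left=0, h_right=-1, diff=1 [OK], height=1
  node 18: h_left=1, h_right=1, diff=0 [OK], height=2
All nodes satisfy the balance condition.
Result: Balanced


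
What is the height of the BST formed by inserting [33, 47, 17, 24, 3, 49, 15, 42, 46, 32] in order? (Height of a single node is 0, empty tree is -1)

Insertion order: [33, 47, 17, 24, 3, 49, 15, 42, 46, 32]
Tree (level-order array): [33, 17, 47, 3, 24, 42, 49, None, 15, None, 32, None, 46]
Compute height bottom-up (empty subtree = -1):
  height(15) = 1 + max(-1, -1) = 0
  height(3) = 1 + max(-1, 0) = 1
  height(32) = 1 + max(-1, -1) = 0
  height(24) = 1 + max(-1, 0) = 1
  height(17) = 1 + max(1, 1) = 2
  height(46) = 1 + max(-1, -1) = 0
  height(42) = 1 + max(-1, 0) = 1
  height(49) = 1 + max(-1, -1) = 0
  height(47) = 1 + max(1, 0) = 2
  height(33) = 1 + max(2, 2) = 3
Height = 3


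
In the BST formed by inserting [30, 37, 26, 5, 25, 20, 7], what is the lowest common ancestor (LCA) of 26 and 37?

Tree insertion order: [30, 37, 26, 5, 25, 20, 7]
Tree (level-order array): [30, 26, 37, 5, None, None, None, None, 25, 20, None, 7]
In a BST, the LCA of p=26, q=37 is the first node v on the
root-to-leaf path with p <= v <= q (go left if both < v, right if both > v).
Walk from root:
  at 30: 26 <= 30 <= 37, this is the LCA
LCA = 30


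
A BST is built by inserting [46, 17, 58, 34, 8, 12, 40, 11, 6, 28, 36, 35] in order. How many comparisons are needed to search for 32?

Search path for 32: 46 -> 17 -> 34 -> 28
Found: False
Comparisons: 4


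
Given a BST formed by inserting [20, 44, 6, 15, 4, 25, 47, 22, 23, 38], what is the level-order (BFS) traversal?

Tree insertion order: [20, 44, 6, 15, 4, 25, 47, 22, 23, 38]
Tree (level-order array): [20, 6, 44, 4, 15, 25, 47, None, None, None, None, 22, 38, None, None, None, 23]
BFS from the root, enqueuing left then right child of each popped node:
  queue [20] -> pop 20, enqueue [6, 44], visited so far: [20]
  queue [6, 44] -> pop 6, enqueue [4, 15], visited so far: [20, 6]
  queue [44, 4, 15] -> pop 44, enqueue [25, 47], visited so far: [20, 6, 44]
  queue [4, 15, 25, 47] -> pop 4, enqueue [none], visited so far: [20, 6, 44, 4]
  queue [15, 25, 47] -> pop 15, enqueue [none], visited so far: [20, 6, 44, 4, 15]
  queue [25, 47] -> pop 25, enqueue [22, 38], visited so far: [20, 6, 44, 4, 15, 25]
  queue [47, 22, 38] -> pop 47, enqueue [none], visited so far: [20, 6, 44, 4, 15, 25, 47]
  queue [22, 38] -> pop 22, enqueue [23], visited so far: [20, 6, 44, 4, 15, 25, 47, 22]
  queue [38, 23] -> pop 38, enqueue [none], visited so far: [20, 6, 44, 4, 15, 25, 47, 22, 38]
  queue [23] -> pop 23, enqueue [none], visited so far: [20, 6, 44, 4, 15, 25, 47, 22, 38, 23]
Result: [20, 6, 44, 4, 15, 25, 47, 22, 38, 23]


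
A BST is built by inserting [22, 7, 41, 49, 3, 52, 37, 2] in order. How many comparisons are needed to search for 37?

Search path for 37: 22 -> 41 -> 37
Found: True
Comparisons: 3


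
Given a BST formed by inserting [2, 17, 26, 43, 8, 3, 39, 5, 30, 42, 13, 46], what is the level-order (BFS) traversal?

Tree insertion order: [2, 17, 26, 43, 8, 3, 39, 5, 30, 42, 13, 46]
Tree (level-order array): [2, None, 17, 8, 26, 3, 13, None, 43, None, 5, None, None, 39, 46, None, None, 30, 42]
BFS from the root, enqueuing left then right child of each popped node:
  queue [2] -> pop 2, enqueue [17], visited so far: [2]
  queue [17] -> pop 17, enqueue [8, 26], visited so far: [2, 17]
  queue [8, 26] -> pop 8, enqueue [3, 13], visited so far: [2, 17, 8]
  queue [26, 3, 13] -> pop 26, enqueue [43], visited so far: [2, 17, 8, 26]
  queue [3, 13, 43] -> pop 3, enqueue [5], visited so far: [2, 17, 8, 26, 3]
  queue [13, 43, 5] -> pop 13, enqueue [none], visited so far: [2, 17, 8, 26, 3, 13]
  queue [43, 5] -> pop 43, enqueue [39, 46], visited so far: [2, 17, 8, 26, 3, 13, 43]
  queue [5, 39, 46] -> pop 5, enqueue [none], visited so far: [2, 17, 8, 26, 3, 13, 43, 5]
  queue [39, 46] -> pop 39, enqueue [30, 42], visited so far: [2, 17, 8, 26, 3, 13, 43, 5, 39]
  queue [46, 30, 42] -> pop 46, enqueue [none], visited so far: [2, 17, 8, 26, 3, 13, 43, 5, 39, 46]
  queue [30, 42] -> pop 30, enqueue [none], visited so far: [2, 17, 8, 26, 3, 13, 43, 5, 39, 46, 30]
  queue [42] -> pop 42, enqueue [none], visited so far: [2, 17, 8, 26, 3, 13, 43, 5, 39, 46, 30, 42]
Result: [2, 17, 8, 26, 3, 13, 43, 5, 39, 46, 30, 42]


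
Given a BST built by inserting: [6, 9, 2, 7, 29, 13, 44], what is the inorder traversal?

Tree insertion order: [6, 9, 2, 7, 29, 13, 44]
Tree (level-order array): [6, 2, 9, None, None, 7, 29, None, None, 13, 44]
Inorder traversal: [2, 6, 7, 9, 13, 29, 44]


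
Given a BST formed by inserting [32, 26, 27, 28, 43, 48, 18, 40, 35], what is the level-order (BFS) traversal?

Tree insertion order: [32, 26, 27, 28, 43, 48, 18, 40, 35]
Tree (level-order array): [32, 26, 43, 18, 27, 40, 48, None, None, None, 28, 35]
BFS from the root, enqueuing left then right child of each popped node:
  queue [32] -> pop 32, enqueue [26, 43], visited so far: [32]
  queue [26, 43] -> pop 26, enqueue [18, 27], visited so far: [32, 26]
  queue [43, 18, 27] -> pop 43, enqueue [40, 48], visited so far: [32, 26, 43]
  queue [18, 27, 40, 48] -> pop 18, enqueue [none], visited so far: [32, 26, 43, 18]
  queue [27, 40, 48] -> pop 27, enqueue [28], visited so far: [32, 26, 43, 18, 27]
  queue [40, 48, 28] -> pop 40, enqueue [35], visited so far: [32, 26, 43, 18, 27, 40]
  queue [48, 28, 35] -> pop 48, enqueue [none], visited so far: [32, 26, 43, 18, 27, 40, 48]
  queue [28, 35] -> pop 28, enqueue [none], visited so far: [32, 26, 43, 18, 27, 40, 48, 28]
  queue [35] -> pop 35, enqueue [none], visited so far: [32, 26, 43, 18, 27, 40, 48, 28, 35]
Result: [32, 26, 43, 18, 27, 40, 48, 28, 35]


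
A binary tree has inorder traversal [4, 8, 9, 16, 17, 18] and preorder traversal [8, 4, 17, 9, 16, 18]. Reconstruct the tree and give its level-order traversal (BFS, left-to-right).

Inorder:  [4, 8, 9, 16, 17, 18]
Preorder: [8, 4, 17, 9, 16, 18]
Algorithm: preorder visits root first, so consume preorder in order;
for each root, split the current inorder slice at that value into
left-subtree inorder and right-subtree inorder, then recurse.
Recursive splits:
  root=8; inorder splits into left=[4], right=[9, 16, 17, 18]
  root=4; inorder splits into left=[], right=[]
  root=17; inorder splits into left=[9, 16], right=[18]
  root=9; inorder splits into left=[], right=[16]
  root=16; inorder splits into left=[], right=[]
  root=18; inorder splits into left=[], right=[]
Reconstructed level-order: [8, 4, 17, 9, 18, 16]


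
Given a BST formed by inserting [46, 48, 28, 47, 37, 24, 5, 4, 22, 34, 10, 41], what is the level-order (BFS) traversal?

Tree insertion order: [46, 48, 28, 47, 37, 24, 5, 4, 22, 34, 10, 41]
Tree (level-order array): [46, 28, 48, 24, 37, 47, None, 5, None, 34, 41, None, None, 4, 22, None, None, None, None, None, None, 10]
BFS from the root, enqueuing left then right child of each popped node:
  queue [46] -> pop 46, enqueue [28, 48], visited so far: [46]
  queue [28, 48] -> pop 28, enqueue [24, 37], visited so far: [46, 28]
  queue [48, 24, 37] -> pop 48, enqueue [47], visited so far: [46, 28, 48]
  queue [24, 37, 47] -> pop 24, enqueue [5], visited so far: [46, 28, 48, 24]
  queue [37, 47, 5] -> pop 37, enqueue [34, 41], visited so far: [46, 28, 48, 24, 37]
  queue [47, 5, 34, 41] -> pop 47, enqueue [none], visited so far: [46, 28, 48, 24, 37, 47]
  queue [5, 34, 41] -> pop 5, enqueue [4, 22], visited so far: [46, 28, 48, 24, 37, 47, 5]
  queue [34, 41, 4, 22] -> pop 34, enqueue [none], visited so far: [46, 28, 48, 24, 37, 47, 5, 34]
  queue [41, 4, 22] -> pop 41, enqueue [none], visited so far: [46, 28, 48, 24, 37, 47, 5, 34, 41]
  queue [4, 22] -> pop 4, enqueue [none], visited so far: [46, 28, 48, 24, 37, 47, 5, 34, 41, 4]
  queue [22] -> pop 22, enqueue [10], visited so far: [46, 28, 48, 24, 37, 47, 5, 34, 41, 4, 22]
  queue [10] -> pop 10, enqueue [none], visited so far: [46, 28, 48, 24, 37, 47, 5, 34, 41, 4, 22, 10]
Result: [46, 28, 48, 24, 37, 47, 5, 34, 41, 4, 22, 10]


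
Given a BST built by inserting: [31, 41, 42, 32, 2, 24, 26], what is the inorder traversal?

Tree insertion order: [31, 41, 42, 32, 2, 24, 26]
Tree (level-order array): [31, 2, 41, None, 24, 32, 42, None, 26]
Inorder traversal: [2, 24, 26, 31, 32, 41, 42]


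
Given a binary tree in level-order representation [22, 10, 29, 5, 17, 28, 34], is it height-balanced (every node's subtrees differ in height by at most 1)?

Tree (level-order array): [22, 10, 29, 5, 17, 28, 34]
Definition: a tree is height-balanced if, at every node, |h(left) - h(right)| <= 1 (empty subtree has height -1).
Bottom-up per-node check:
  node 5: h_left=-1, h_right=-1, diff=0 [OK], height=0
  node 17: h_left=-1, h_right=-1, diff=0 [OK], height=0
  node 10: h_left=0, h_right=0, diff=0 [OK], height=1
  node 28: h_left=-1, h_right=-1, diff=0 [OK], height=0
  node 34: h_left=-1, h_right=-1, diff=0 [OK], height=0
  node 29: h_left=0, h_right=0, diff=0 [OK], height=1
  node 22: h_left=1, h_right=1, diff=0 [OK], height=2
All nodes satisfy the balance condition.
Result: Balanced


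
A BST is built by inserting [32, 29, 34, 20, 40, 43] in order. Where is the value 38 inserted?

Starting tree (level order): [32, 29, 34, 20, None, None, 40, None, None, None, 43]
Insertion path: 32 -> 34 -> 40
Result: insert 38 as left child of 40
Final tree (level order): [32, 29, 34, 20, None, None, 40, None, None, 38, 43]


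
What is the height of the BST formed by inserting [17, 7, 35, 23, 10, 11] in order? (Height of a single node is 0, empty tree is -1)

Insertion order: [17, 7, 35, 23, 10, 11]
Tree (level-order array): [17, 7, 35, None, 10, 23, None, None, 11]
Compute height bottom-up (empty subtree = -1):
  height(11) = 1 + max(-1, -1) = 0
  height(10) = 1 + max(-1, 0) = 1
  height(7) = 1 + max(-1, 1) = 2
  height(23) = 1 + max(-1, -1) = 0
  height(35) = 1 + max(0, -1) = 1
  height(17) = 1 + max(2, 1) = 3
Height = 3


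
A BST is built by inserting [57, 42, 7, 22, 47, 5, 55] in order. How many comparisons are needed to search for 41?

Search path for 41: 57 -> 42 -> 7 -> 22
Found: False
Comparisons: 4


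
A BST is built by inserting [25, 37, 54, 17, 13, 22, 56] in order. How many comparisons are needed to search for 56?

Search path for 56: 25 -> 37 -> 54 -> 56
Found: True
Comparisons: 4


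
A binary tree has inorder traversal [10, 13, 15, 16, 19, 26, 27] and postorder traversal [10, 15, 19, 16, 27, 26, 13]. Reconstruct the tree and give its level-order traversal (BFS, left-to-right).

Inorder:   [10, 13, 15, 16, 19, 26, 27]
Postorder: [10, 15, 19, 16, 27, 26, 13]
Algorithm: postorder visits root last, so walk postorder right-to-left;
each value is the root of the current inorder slice — split it at that
value, recurse on the right subtree first, then the left.
Recursive splits:
  root=13; inorder splits into left=[10], right=[15, 16, 19, 26, 27]
  root=26; inorder splits into left=[15, 16, 19], right=[27]
  root=27; inorder splits into left=[], right=[]
  root=16; inorder splits into left=[15], right=[19]
  root=19; inorder splits into left=[], right=[]
  root=15; inorder splits into left=[], right=[]
  root=10; inorder splits into left=[], right=[]
Reconstructed level-order: [13, 10, 26, 16, 27, 15, 19]


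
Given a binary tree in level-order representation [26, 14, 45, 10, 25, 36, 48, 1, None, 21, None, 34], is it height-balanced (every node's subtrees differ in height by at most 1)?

Tree (level-order array): [26, 14, 45, 10, 25, 36, 48, 1, None, 21, None, 34]
Definition: a tree is height-balanced if, at every node, |h(left) - h(right)| <= 1 (empty subtree has height -1).
Bottom-up per-node check:
  node 1: h_left=-1, h_right=-1, diff=0 [OK], height=0
  node 10: h_left=0, h_right=-1, diff=1 [OK], height=1
  node 21: h_left=-1, h_right=-1, diff=0 [OK], height=0
  node 25: h_left=0, h_right=-1, diff=1 [OK], height=1
  node 14: h_left=1, h_right=1, diff=0 [OK], height=2
  node 34: h_left=-1, h_right=-1, diff=0 [OK], height=0
  node 36: h_left=0, h_right=-1, diff=1 [OK], height=1
  node 48: h_left=-1, h_right=-1, diff=0 [OK], height=0
  node 45: h_left=1, h_right=0, diff=1 [OK], height=2
  node 26: h_left=2, h_right=2, diff=0 [OK], height=3
All nodes satisfy the balance condition.
Result: Balanced


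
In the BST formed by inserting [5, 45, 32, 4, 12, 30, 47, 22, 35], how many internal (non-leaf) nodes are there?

Tree built from: [5, 45, 32, 4, 12, 30, 47, 22, 35]
Tree (level-order array): [5, 4, 45, None, None, 32, 47, 12, 35, None, None, None, 30, None, None, 22]
Rule: An internal node has at least one child.
Per-node child counts:
  node 5: 2 child(ren)
  node 4: 0 child(ren)
  node 45: 2 child(ren)
  node 32: 2 child(ren)
  node 12: 1 child(ren)
  node 30: 1 child(ren)
  node 22: 0 child(ren)
  node 35: 0 child(ren)
  node 47: 0 child(ren)
Matching nodes: [5, 45, 32, 12, 30]
Count of internal (non-leaf) nodes: 5


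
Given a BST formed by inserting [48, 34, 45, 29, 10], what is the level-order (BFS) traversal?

Tree insertion order: [48, 34, 45, 29, 10]
Tree (level-order array): [48, 34, None, 29, 45, 10]
BFS from the root, enqueuing left then right child of each popped node:
  queue [48] -> pop 48, enqueue [34], visited so far: [48]
  queue [34] -> pop 34, enqueue [29, 45], visited so far: [48, 34]
  queue [29, 45] -> pop 29, enqueue [10], visited so far: [48, 34, 29]
  queue [45, 10] -> pop 45, enqueue [none], visited so far: [48, 34, 29, 45]
  queue [10] -> pop 10, enqueue [none], visited so far: [48, 34, 29, 45, 10]
Result: [48, 34, 29, 45, 10]


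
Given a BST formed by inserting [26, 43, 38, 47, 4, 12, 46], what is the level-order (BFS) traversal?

Tree insertion order: [26, 43, 38, 47, 4, 12, 46]
Tree (level-order array): [26, 4, 43, None, 12, 38, 47, None, None, None, None, 46]
BFS from the root, enqueuing left then right child of each popped node:
  queue [26] -> pop 26, enqueue [4, 43], visited so far: [26]
  queue [4, 43] -> pop 4, enqueue [12], visited so far: [26, 4]
  queue [43, 12] -> pop 43, enqueue [38, 47], visited so far: [26, 4, 43]
  queue [12, 38, 47] -> pop 12, enqueue [none], visited so far: [26, 4, 43, 12]
  queue [38, 47] -> pop 38, enqueue [none], visited so far: [26, 4, 43, 12, 38]
  queue [47] -> pop 47, enqueue [46], visited so far: [26, 4, 43, 12, 38, 47]
  queue [46] -> pop 46, enqueue [none], visited so far: [26, 4, 43, 12, 38, 47, 46]
Result: [26, 4, 43, 12, 38, 47, 46]


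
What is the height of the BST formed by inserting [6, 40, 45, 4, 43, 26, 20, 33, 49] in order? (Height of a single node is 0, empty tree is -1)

Insertion order: [6, 40, 45, 4, 43, 26, 20, 33, 49]
Tree (level-order array): [6, 4, 40, None, None, 26, 45, 20, 33, 43, 49]
Compute height bottom-up (empty subtree = -1):
  height(4) = 1 + max(-1, -1) = 0
  height(20) = 1 + max(-1, -1) = 0
  height(33) = 1 + max(-1, -1) = 0
  height(26) = 1 + max(0, 0) = 1
  height(43) = 1 + max(-1, -1) = 0
  height(49) = 1 + max(-1, -1) = 0
  height(45) = 1 + max(0, 0) = 1
  height(40) = 1 + max(1, 1) = 2
  height(6) = 1 + max(0, 2) = 3
Height = 3


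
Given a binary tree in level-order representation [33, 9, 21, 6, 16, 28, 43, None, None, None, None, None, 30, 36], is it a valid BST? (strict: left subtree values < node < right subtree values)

Level-order array: [33, 9, 21, 6, 16, 28, 43, None, None, None, None, None, 30, 36]
Validate using subtree bounds (lo, hi): at each node, require lo < value < hi,
then recurse left with hi=value and right with lo=value.
Preorder trace (stopping at first violation):
  at node 33 with bounds (-inf, +inf): OK
  at node 9 with bounds (-inf, 33): OK
  at node 6 with bounds (-inf, 9): OK
  at node 16 with bounds (9, 33): OK
  at node 21 with bounds (33, +inf): VIOLATION
Node 21 violates its bound: not (33 < 21 < +inf).
Result: Not a valid BST


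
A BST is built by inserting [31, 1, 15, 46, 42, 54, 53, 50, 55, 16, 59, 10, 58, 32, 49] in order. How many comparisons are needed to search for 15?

Search path for 15: 31 -> 1 -> 15
Found: True
Comparisons: 3


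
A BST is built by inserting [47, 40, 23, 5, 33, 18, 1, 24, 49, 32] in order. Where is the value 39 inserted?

Starting tree (level order): [47, 40, 49, 23, None, None, None, 5, 33, 1, 18, 24, None, None, None, None, None, None, 32]
Insertion path: 47 -> 40 -> 23 -> 33
Result: insert 39 as right child of 33
Final tree (level order): [47, 40, 49, 23, None, None, None, 5, 33, 1, 18, 24, 39, None, None, None, None, None, 32]


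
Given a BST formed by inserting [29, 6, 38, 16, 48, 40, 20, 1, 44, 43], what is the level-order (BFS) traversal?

Tree insertion order: [29, 6, 38, 16, 48, 40, 20, 1, 44, 43]
Tree (level-order array): [29, 6, 38, 1, 16, None, 48, None, None, None, 20, 40, None, None, None, None, 44, 43]
BFS from the root, enqueuing left then right child of each popped node:
  queue [29] -> pop 29, enqueue [6, 38], visited so far: [29]
  queue [6, 38] -> pop 6, enqueue [1, 16], visited so far: [29, 6]
  queue [38, 1, 16] -> pop 38, enqueue [48], visited so far: [29, 6, 38]
  queue [1, 16, 48] -> pop 1, enqueue [none], visited so far: [29, 6, 38, 1]
  queue [16, 48] -> pop 16, enqueue [20], visited so far: [29, 6, 38, 1, 16]
  queue [48, 20] -> pop 48, enqueue [40], visited so far: [29, 6, 38, 1, 16, 48]
  queue [20, 40] -> pop 20, enqueue [none], visited so far: [29, 6, 38, 1, 16, 48, 20]
  queue [40] -> pop 40, enqueue [44], visited so far: [29, 6, 38, 1, 16, 48, 20, 40]
  queue [44] -> pop 44, enqueue [43], visited so far: [29, 6, 38, 1, 16, 48, 20, 40, 44]
  queue [43] -> pop 43, enqueue [none], visited so far: [29, 6, 38, 1, 16, 48, 20, 40, 44, 43]
Result: [29, 6, 38, 1, 16, 48, 20, 40, 44, 43]


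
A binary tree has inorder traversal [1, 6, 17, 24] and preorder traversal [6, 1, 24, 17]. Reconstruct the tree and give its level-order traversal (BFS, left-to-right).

Inorder:  [1, 6, 17, 24]
Preorder: [6, 1, 24, 17]
Algorithm: preorder visits root first, so consume preorder in order;
for each root, split the current inorder slice at that value into
left-subtree inorder and right-subtree inorder, then recurse.
Recursive splits:
  root=6; inorder splits into left=[1], right=[17, 24]
  root=1; inorder splits into left=[], right=[]
  root=24; inorder splits into left=[17], right=[]
  root=17; inorder splits into left=[], right=[]
Reconstructed level-order: [6, 1, 24, 17]


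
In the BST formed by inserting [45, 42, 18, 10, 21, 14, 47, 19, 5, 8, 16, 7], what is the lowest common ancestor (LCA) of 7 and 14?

Tree insertion order: [45, 42, 18, 10, 21, 14, 47, 19, 5, 8, 16, 7]
Tree (level-order array): [45, 42, 47, 18, None, None, None, 10, 21, 5, 14, 19, None, None, 8, None, 16, None, None, 7]
In a BST, the LCA of p=7, q=14 is the first node v on the
root-to-leaf path with p <= v <= q (go left if both < v, right if both > v).
Walk from root:
  at 45: both 7 and 14 < 45, go left
  at 42: both 7 and 14 < 42, go left
  at 18: both 7 and 14 < 18, go left
  at 10: 7 <= 10 <= 14, this is the LCA
LCA = 10


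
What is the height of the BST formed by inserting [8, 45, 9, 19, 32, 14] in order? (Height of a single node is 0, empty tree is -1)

Insertion order: [8, 45, 9, 19, 32, 14]
Tree (level-order array): [8, None, 45, 9, None, None, 19, 14, 32]
Compute height bottom-up (empty subtree = -1):
  height(14) = 1 + max(-1, -1) = 0
  height(32) = 1 + max(-1, -1) = 0
  height(19) = 1 + max(0, 0) = 1
  height(9) = 1 + max(-1, 1) = 2
  height(45) = 1 + max(2, -1) = 3
  height(8) = 1 + max(-1, 3) = 4
Height = 4


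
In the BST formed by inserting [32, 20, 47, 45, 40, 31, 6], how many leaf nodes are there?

Tree built from: [32, 20, 47, 45, 40, 31, 6]
Tree (level-order array): [32, 20, 47, 6, 31, 45, None, None, None, None, None, 40]
Rule: A leaf has 0 children.
Per-node child counts:
  node 32: 2 child(ren)
  node 20: 2 child(ren)
  node 6: 0 child(ren)
  node 31: 0 child(ren)
  node 47: 1 child(ren)
  node 45: 1 child(ren)
  node 40: 0 child(ren)
Matching nodes: [6, 31, 40]
Count of leaf nodes: 3


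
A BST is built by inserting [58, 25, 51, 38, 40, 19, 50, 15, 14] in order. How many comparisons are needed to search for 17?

Search path for 17: 58 -> 25 -> 19 -> 15
Found: False
Comparisons: 4


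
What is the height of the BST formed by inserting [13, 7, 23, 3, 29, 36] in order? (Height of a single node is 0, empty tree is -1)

Insertion order: [13, 7, 23, 3, 29, 36]
Tree (level-order array): [13, 7, 23, 3, None, None, 29, None, None, None, 36]
Compute height bottom-up (empty subtree = -1):
  height(3) = 1 + max(-1, -1) = 0
  height(7) = 1 + max(0, -1) = 1
  height(36) = 1 + max(-1, -1) = 0
  height(29) = 1 + max(-1, 0) = 1
  height(23) = 1 + max(-1, 1) = 2
  height(13) = 1 + max(1, 2) = 3
Height = 3


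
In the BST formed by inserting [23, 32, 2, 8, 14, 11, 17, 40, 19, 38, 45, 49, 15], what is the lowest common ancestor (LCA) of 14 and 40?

Tree insertion order: [23, 32, 2, 8, 14, 11, 17, 40, 19, 38, 45, 49, 15]
Tree (level-order array): [23, 2, 32, None, 8, None, 40, None, 14, 38, 45, 11, 17, None, None, None, 49, None, None, 15, 19]
In a BST, the LCA of p=14, q=40 is the first node v on the
root-to-leaf path with p <= v <= q (go left if both < v, right if both > v).
Walk from root:
  at 23: 14 <= 23 <= 40, this is the LCA
LCA = 23


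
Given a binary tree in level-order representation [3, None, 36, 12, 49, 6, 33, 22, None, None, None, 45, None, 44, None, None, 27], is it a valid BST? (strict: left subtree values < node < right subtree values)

Level-order array: [3, None, 36, 12, 49, 6, 33, 22, None, None, None, 45, None, 44, None, None, 27]
Validate using subtree bounds (lo, hi): at each node, require lo < value < hi,
then recurse left with hi=value and right with lo=value.
Preorder trace (stopping at first violation):
  at node 3 with bounds (-inf, +inf): OK
  at node 36 with bounds (3, +inf): OK
  at node 12 with bounds (3, 36): OK
  at node 6 with bounds (3, 12): OK
  at node 33 with bounds (12, 36): OK
  at node 45 with bounds (12, 33): VIOLATION
Node 45 violates its bound: not (12 < 45 < 33).
Result: Not a valid BST


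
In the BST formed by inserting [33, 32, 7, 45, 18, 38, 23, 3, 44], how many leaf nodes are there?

Tree built from: [33, 32, 7, 45, 18, 38, 23, 3, 44]
Tree (level-order array): [33, 32, 45, 7, None, 38, None, 3, 18, None, 44, None, None, None, 23]
Rule: A leaf has 0 children.
Per-node child counts:
  node 33: 2 child(ren)
  node 32: 1 child(ren)
  node 7: 2 child(ren)
  node 3: 0 child(ren)
  node 18: 1 child(ren)
  node 23: 0 child(ren)
  node 45: 1 child(ren)
  node 38: 1 child(ren)
  node 44: 0 child(ren)
Matching nodes: [3, 23, 44]
Count of leaf nodes: 3


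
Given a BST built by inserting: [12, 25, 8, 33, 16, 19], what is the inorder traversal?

Tree insertion order: [12, 25, 8, 33, 16, 19]
Tree (level-order array): [12, 8, 25, None, None, 16, 33, None, 19]
Inorder traversal: [8, 12, 16, 19, 25, 33]


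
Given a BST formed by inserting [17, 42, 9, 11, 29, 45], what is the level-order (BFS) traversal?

Tree insertion order: [17, 42, 9, 11, 29, 45]
Tree (level-order array): [17, 9, 42, None, 11, 29, 45]
BFS from the root, enqueuing left then right child of each popped node:
  queue [17] -> pop 17, enqueue [9, 42], visited so far: [17]
  queue [9, 42] -> pop 9, enqueue [11], visited so far: [17, 9]
  queue [42, 11] -> pop 42, enqueue [29, 45], visited so far: [17, 9, 42]
  queue [11, 29, 45] -> pop 11, enqueue [none], visited so far: [17, 9, 42, 11]
  queue [29, 45] -> pop 29, enqueue [none], visited so far: [17, 9, 42, 11, 29]
  queue [45] -> pop 45, enqueue [none], visited so far: [17, 9, 42, 11, 29, 45]
Result: [17, 9, 42, 11, 29, 45]


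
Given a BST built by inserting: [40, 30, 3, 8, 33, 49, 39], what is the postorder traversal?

Tree insertion order: [40, 30, 3, 8, 33, 49, 39]
Tree (level-order array): [40, 30, 49, 3, 33, None, None, None, 8, None, 39]
Postorder traversal: [8, 3, 39, 33, 30, 49, 40]


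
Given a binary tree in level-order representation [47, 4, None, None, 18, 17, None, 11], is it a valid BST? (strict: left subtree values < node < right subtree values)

Level-order array: [47, 4, None, None, 18, 17, None, 11]
Validate using subtree bounds (lo, hi): at each node, require lo < value < hi,
then recurse left with hi=value and right with lo=value.
Preorder trace (stopping at first violation):
  at node 47 with bounds (-inf, +inf): OK
  at node 4 with bounds (-inf, 47): OK
  at node 18 with bounds (4, 47): OK
  at node 17 with bounds (4, 18): OK
  at node 11 with bounds (4, 17): OK
No violation found at any node.
Result: Valid BST


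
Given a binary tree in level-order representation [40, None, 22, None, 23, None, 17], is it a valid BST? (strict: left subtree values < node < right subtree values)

Level-order array: [40, None, 22, None, 23, None, 17]
Validate using subtree bounds (lo, hi): at each node, require lo < value < hi,
then recurse left with hi=value and right with lo=value.
Preorder trace (stopping at first violation):
  at node 40 with bounds (-inf, +inf): OK
  at node 22 with bounds (40, +inf): VIOLATION
Node 22 violates its bound: not (40 < 22 < +inf).
Result: Not a valid BST


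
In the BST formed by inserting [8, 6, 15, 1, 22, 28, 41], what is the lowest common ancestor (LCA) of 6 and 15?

Tree insertion order: [8, 6, 15, 1, 22, 28, 41]
Tree (level-order array): [8, 6, 15, 1, None, None, 22, None, None, None, 28, None, 41]
In a BST, the LCA of p=6, q=15 is the first node v on the
root-to-leaf path with p <= v <= q (go left if both < v, right if both > v).
Walk from root:
  at 8: 6 <= 8 <= 15, this is the LCA
LCA = 8


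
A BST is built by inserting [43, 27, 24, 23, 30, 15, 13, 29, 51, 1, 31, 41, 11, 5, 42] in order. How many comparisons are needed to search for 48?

Search path for 48: 43 -> 51
Found: False
Comparisons: 2


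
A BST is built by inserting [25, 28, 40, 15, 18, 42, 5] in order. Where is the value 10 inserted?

Starting tree (level order): [25, 15, 28, 5, 18, None, 40, None, None, None, None, None, 42]
Insertion path: 25 -> 15 -> 5
Result: insert 10 as right child of 5
Final tree (level order): [25, 15, 28, 5, 18, None, 40, None, 10, None, None, None, 42]


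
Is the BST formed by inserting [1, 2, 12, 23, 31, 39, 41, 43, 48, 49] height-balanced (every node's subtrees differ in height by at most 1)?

Tree (level-order array): [1, None, 2, None, 12, None, 23, None, 31, None, 39, None, 41, None, 43, None, 48, None, 49]
Definition: a tree is height-balanced if, at every node, |h(left) - h(right)| <= 1 (empty subtree has height -1).
Bottom-up per-node check:
  node 49: h_left=-1, h_right=-1, diff=0 [OK], height=0
  node 48: h_left=-1, h_right=0, diff=1 [OK], height=1
  node 43: h_left=-1, h_right=1, diff=2 [FAIL (|-1-1|=2 > 1)], height=2
  node 41: h_left=-1, h_right=2, diff=3 [FAIL (|-1-2|=3 > 1)], height=3
  node 39: h_left=-1, h_right=3, diff=4 [FAIL (|-1-3|=4 > 1)], height=4
  node 31: h_left=-1, h_right=4, diff=5 [FAIL (|-1-4|=5 > 1)], height=5
  node 23: h_left=-1, h_right=5, diff=6 [FAIL (|-1-5|=6 > 1)], height=6
  node 12: h_left=-1, h_right=6, diff=7 [FAIL (|-1-6|=7 > 1)], height=7
  node 2: h_left=-1, h_right=7, diff=8 [FAIL (|-1-7|=8 > 1)], height=8
  node 1: h_left=-1, h_right=8, diff=9 [FAIL (|-1-8|=9 > 1)], height=9
Node 43 violates the condition: |-1 - 1| = 2 > 1.
Result: Not balanced


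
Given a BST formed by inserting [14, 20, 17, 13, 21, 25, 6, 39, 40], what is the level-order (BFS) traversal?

Tree insertion order: [14, 20, 17, 13, 21, 25, 6, 39, 40]
Tree (level-order array): [14, 13, 20, 6, None, 17, 21, None, None, None, None, None, 25, None, 39, None, 40]
BFS from the root, enqueuing left then right child of each popped node:
  queue [14] -> pop 14, enqueue [13, 20], visited so far: [14]
  queue [13, 20] -> pop 13, enqueue [6], visited so far: [14, 13]
  queue [20, 6] -> pop 20, enqueue [17, 21], visited so far: [14, 13, 20]
  queue [6, 17, 21] -> pop 6, enqueue [none], visited so far: [14, 13, 20, 6]
  queue [17, 21] -> pop 17, enqueue [none], visited so far: [14, 13, 20, 6, 17]
  queue [21] -> pop 21, enqueue [25], visited so far: [14, 13, 20, 6, 17, 21]
  queue [25] -> pop 25, enqueue [39], visited so far: [14, 13, 20, 6, 17, 21, 25]
  queue [39] -> pop 39, enqueue [40], visited so far: [14, 13, 20, 6, 17, 21, 25, 39]
  queue [40] -> pop 40, enqueue [none], visited so far: [14, 13, 20, 6, 17, 21, 25, 39, 40]
Result: [14, 13, 20, 6, 17, 21, 25, 39, 40]


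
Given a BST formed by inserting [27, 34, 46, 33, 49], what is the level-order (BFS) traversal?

Tree insertion order: [27, 34, 46, 33, 49]
Tree (level-order array): [27, None, 34, 33, 46, None, None, None, 49]
BFS from the root, enqueuing left then right child of each popped node:
  queue [27] -> pop 27, enqueue [34], visited so far: [27]
  queue [34] -> pop 34, enqueue [33, 46], visited so far: [27, 34]
  queue [33, 46] -> pop 33, enqueue [none], visited so far: [27, 34, 33]
  queue [46] -> pop 46, enqueue [49], visited so far: [27, 34, 33, 46]
  queue [49] -> pop 49, enqueue [none], visited so far: [27, 34, 33, 46, 49]
Result: [27, 34, 33, 46, 49]


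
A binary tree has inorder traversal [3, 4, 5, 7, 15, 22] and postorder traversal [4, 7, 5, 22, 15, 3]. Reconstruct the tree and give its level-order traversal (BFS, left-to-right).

Inorder:   [3, 4, 5, 7, 15, 22]
Postorder: [4, 7, 5, 22, 15, 3]
Algorithm: postorder visits root last, so walk postorder right-to-left;
each value is the root of the current inorder slice — split it at that
value, recurse on the right subtree first, then the left.
Recursive splits:
  root=3; inorder splits into left=[], right=[4, 5, 7, 15, 22]
  root=15; inorder splits into left=[4, 5, 7], right=[22]
  root=22; inorder splits into left=[], right=[]
  root=5; inorder splits into left=[4], right=[7]
  root=7; inorder splits into left=[], right=[]
  root=4; inorder splits into left=[], right=[]
Reconstructed level-order: [3, 15, 5, 22, 4, 7]


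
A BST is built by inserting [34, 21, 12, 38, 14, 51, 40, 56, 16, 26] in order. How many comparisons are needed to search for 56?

Search path for 56: 34 -> 38 -> 51 -> 56
Found: True
Comparisons: 4


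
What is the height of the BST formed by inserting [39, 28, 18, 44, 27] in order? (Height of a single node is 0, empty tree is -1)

Insertion order: [39, 28, 18, 44, 27]
Tree (level-order array): [39, 28, 44, 18, None, None, None, None, 27]
Compute height bottom-up (empty subtree = -1):
  height(27) = 1 + max(-1, -1) = 0
  height(18) = 1 + max(-1, 0) = 1
  height(28) = 1 + max(1, -1) = 2
  height(44) = 1 + max(-1, -1) = 0
  height(39) = 1 + max(2, 0) = 3
Height = 3


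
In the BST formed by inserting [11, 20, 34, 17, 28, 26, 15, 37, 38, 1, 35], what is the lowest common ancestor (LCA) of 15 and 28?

Tree insertion order: [11, 20, 34, 17, 28, 26, 15, 37, 38, 1, 35]
Tree (level-order array): [11, 1, 20, None, None, 17, 34, 15, None, 28, 37, None, None, 26, None, 35, 38]
In a BST, the LCA of p=15, q=28 is the first node v on the
root-to-leaf path with p <= v <= q (go left if both < v, right if both > v).
Walk from root:
  at 11: both 15 and 28 > 11, go right
  at 20: 15 <= 20 <= 28, this is the LCA
LCA = 20


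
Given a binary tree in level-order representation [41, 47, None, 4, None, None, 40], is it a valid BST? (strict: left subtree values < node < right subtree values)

Level-order array: [41, 47, None, 4, None, None, 40]
Validate using subtree bounds (lo, hi): at each node, require lo < value < hi,
then recurse left with hi=value and right with lo=value.
Preorder trace (stopping at first violation):
  at node 41 with bounds (-inf, +inf): OK
  at node 47 with bounds (-inf, 41): VIOLATION
Node 47 violates its bound: not (-inf < 47 < 41).
Result: Not a valid BST
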